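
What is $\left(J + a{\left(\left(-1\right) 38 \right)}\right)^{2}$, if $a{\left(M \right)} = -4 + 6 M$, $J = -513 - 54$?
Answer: $638401$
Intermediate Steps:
$J = -567$ ($J = -513 - 54 = -567$)
$\left(J + a{\left(\left(-1\right) 38 \right)}\right)^{2} = \left(-567 + \left(-4 + 6 \left(\left(-1\right) 38\right)\right)\right)^{2} = \left(-567 + \left(-4 + 6 \left(-38\right)\right)\right)^{2} = \left(-567 - 232\right)^{2} = \left(-799\right)^{2} = 638401$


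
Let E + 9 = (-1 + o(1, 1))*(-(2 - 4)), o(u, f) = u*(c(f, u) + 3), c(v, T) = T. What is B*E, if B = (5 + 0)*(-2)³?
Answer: 120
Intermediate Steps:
o(u, f) = u*(3 + u) (o(u, f) = u*(u + 3) = u*(3 + u))
B = -40 (B = 5*(-8) = -40)
E = -3 (E = -9 + (-1 + 1*(3 + 1))*(-(2 - 4)) = -9 + (-1 + 1*4)*(-1*(-2)) = -9 + (-1 + 4)*2 = -9 + 3*2 = -9 + 6 = -3)
B*E = -40*(-3) = 120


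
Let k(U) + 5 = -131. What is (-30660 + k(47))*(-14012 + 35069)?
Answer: -648471372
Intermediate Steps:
k(U) = -136 (k(U) = -5 - 131 = -136)
(-30660 + k(47))*(-14012 + 35069) = (-30660 - 136)*(-14012 + 35069) = -30796*21057 = -648471372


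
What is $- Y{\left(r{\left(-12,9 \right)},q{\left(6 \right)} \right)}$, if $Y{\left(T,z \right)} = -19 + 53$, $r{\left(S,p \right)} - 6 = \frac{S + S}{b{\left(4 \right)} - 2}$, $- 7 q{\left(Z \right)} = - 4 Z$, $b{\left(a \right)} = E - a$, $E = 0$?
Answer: $-34$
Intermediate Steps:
$b{\left(a \right)} = - a$ ($b{\left(a \right)} = 0 - a = - a$)
$q{\left(Z \right)} = \frac{4 Z}{7}$ ($q{\left(Z \right)} = - \frac{\left(-4\right) Z}{7} = \frac{4 Z}{7}$)
$r{\left(S,p \right)} = 6 - \frac{S}{3}$ ($r{\left(S,p \right)} = 6 + \frac{S + S}{\left(-1\right) 4 - 2} = 6 + \frac{2 S}{-4 - 2} = 6 + \frac{2 S}{-6} = 6 + 2 S \left(- \frac{1}{6}\right) = 6 - \frac{S}{3}$)
$Y{\left(T,z \right)} = 34$
$- Y{\left(r{\left(-12,9 \right)},q{\left(6 \right)} \right)} = \left(-1\right) 34 = -34$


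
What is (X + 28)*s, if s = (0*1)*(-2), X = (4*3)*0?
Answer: 0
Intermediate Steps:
X = 0 (X = 12*0 = 0)
s = 0 (s = 0*(-2) = 0)
(X + 28)*s = (0 + 28)*0 = 28*0 = 0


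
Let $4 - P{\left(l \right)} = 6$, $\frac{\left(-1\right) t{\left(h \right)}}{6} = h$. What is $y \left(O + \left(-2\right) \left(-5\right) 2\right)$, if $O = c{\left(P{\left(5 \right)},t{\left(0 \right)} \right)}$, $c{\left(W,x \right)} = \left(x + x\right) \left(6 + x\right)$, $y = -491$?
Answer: $-9820$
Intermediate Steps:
$t{\left(h \right)} = - 6 h$
$P{\left(l \right)} = -2$ ($P{\left(l \right)} = 4 - 6 = -2$)
$c{\left(W,x \right)} = 2 x \left(6 + x\right)$
$O = 0$ ($O = 2 \left(\left(-6\right) 0\right) \left(6 - 0\right) = 2 \cdot 0 \left(6 + 0\right) = 2 \cdot 0 \cdot 6 = 0$)
$y \left(O + \left(-2\right) \left(-5\right) 2\right) = - 491 \left(0 + \left(-2\right) \left(-5\right) 2\right) = - 491 \left(0 + 10 \cdot 2\right) = - 491 \left(0 + 20\right) = \left(-491\right) 20 = -9820$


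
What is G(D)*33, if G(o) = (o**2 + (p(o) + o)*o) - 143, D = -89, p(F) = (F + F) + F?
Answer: 1302246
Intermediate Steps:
p(F) = 3*F (p(F) = 2*F + F = 3*F)
G(o) = -143 + 5*o**2 (G(o) = (o**2 + (3*o + o)*o) - 143 = (o**2 + (4*o)*o) - 143 = (o**2 + 4*o**2) - 143 = 5*o**2 - 143 = -143 + 5*o**2)
G(D)*33 = (-143 + 5*(-89)**2)*33 = (-143 + 5*7921)*33 = (-143 + 39605)*33 = 39462*33 = 1302246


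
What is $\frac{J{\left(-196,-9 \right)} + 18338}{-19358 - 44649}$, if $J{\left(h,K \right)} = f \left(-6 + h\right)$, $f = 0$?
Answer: $- \frac{18338}{64007} \approx -0.2865$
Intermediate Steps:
$J{\left(h,K \right)} = 0$ ($J{\left(h,K \right)} = 0 \left(-6 + h\right) = 0$)
$\frac{J{\left(-196,-9 \right)} + 18338}{-19358 - 44649} = \frac{0 + 18338}{-19358 - 44649} = \frac{18338}{-64007} = 18338 \left(- \frac{1}{64007}\right) = - \frac{18338}{64007}$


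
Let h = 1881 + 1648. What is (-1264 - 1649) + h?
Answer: 616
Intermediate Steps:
h = 3529
(-1264 - 1649) + h = (-1264 - 1649) + 3529 = -2913 + 3529 = 616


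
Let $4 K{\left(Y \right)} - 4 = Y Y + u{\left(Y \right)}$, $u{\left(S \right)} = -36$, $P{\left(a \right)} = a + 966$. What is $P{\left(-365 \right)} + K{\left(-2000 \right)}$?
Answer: $1000593$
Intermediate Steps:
$P{\left(a \right)} = 966 + a$
$K{\left(Y \right)} = -8 + \frac{Y^{2}}{4}$ ($K{\left(Y \right)} = 1 + \frac{Y Y - 36}{4} = 1 + \frac{Y^{2} - 36}{4} = 1 + \frac{-36 + Y^{2}}{4} = 1 + \left(-9 + \frac{Y^{2}}{4}\right) = -8 + \frac{Y^{2}}{4}$)
$P{\left(-365 \right)} + K{\left(-2000 \right)} = \left(966 - 365\right) - \left(8 - \frac{\left(-2000\right)^{2}}{4}\right) = 601 + \left(-8 + \frac{1}{4} \cdot 4000000\right) = 601 + \left(-8 + 1000000\right) = 601 + 999992 = 1000593$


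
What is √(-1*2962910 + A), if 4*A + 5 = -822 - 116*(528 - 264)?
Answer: I*√11883091/2 ≈ 1723.6*I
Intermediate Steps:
A = -31451/4 (A = -5/4 + (-822 - 116*(528 - 264))/4 = -5/4 + (-822 - 116*264)/4 = -5/4 + (-822 - 30624)/4 = -5/4 + (¼)*(-31446) = -5/4 - 15723/2 = -31451/4 ≈ -7862.8)
√(-1*2962910 + A) = √(-1*2962910 - 31451/4) = √(-2962910 - 31451/4) = √(-11883091/4) = I*√11883091/2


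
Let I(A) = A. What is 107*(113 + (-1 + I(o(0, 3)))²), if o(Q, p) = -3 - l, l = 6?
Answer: 22791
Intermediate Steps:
o(Q, p) = -9 (o(Q, p) = -3 - 1*6 = -3 - 6 = -9)
107*(113 + (-1 + I(o(0, 3)))²) = 107*(113 + (-1 - 9)²) = 107*(113 + (-10)²) = 107*(113 + 100) = 107*213 = 22791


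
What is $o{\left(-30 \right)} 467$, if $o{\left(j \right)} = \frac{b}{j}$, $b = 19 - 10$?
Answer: $- \frac{1401}{10} \approx -140.1$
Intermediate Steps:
$b = 9$
$o{\left(j \right)} = \frac{9}{j}$
$o{\left(-30 \right)} 467 = \frac{9}{-30} \cdot 467 = 9 \left(- \frac{1}{30}\right) 467 = \left(- \frac{3}{10}\right) 467 = - \frac{1401}{10}$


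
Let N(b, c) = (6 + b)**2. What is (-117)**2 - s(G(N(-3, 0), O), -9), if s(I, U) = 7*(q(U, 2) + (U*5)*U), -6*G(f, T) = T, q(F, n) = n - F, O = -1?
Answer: 10777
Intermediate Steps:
G(f, T) = -T/6
s(I, U) = 14 - 7*U + 35*U**2 (s(I, U) = 7*((2 - U) + (U*5)*U) = 7*((2 - U) + (5*U)*U) = 7*((2 - U) + 5*U**2) = 7*(2 - U + 5*U**2) = 14 - 7*U + 35*U**2)
(-117)**2 - s(G(N(-3, 0), O), -9) = (-117)**2 - (14 - 7*(-9) + 35*(-9)**2) = 13689 - (14 + 63 + 35*81) = 13689 - (14 + 63 + 2835) = 13689 - 1*2912 = 13689 - 2912 = 10777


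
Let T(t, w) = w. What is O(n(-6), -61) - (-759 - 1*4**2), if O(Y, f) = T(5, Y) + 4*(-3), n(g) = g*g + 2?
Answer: 801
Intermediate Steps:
n(g) = 2 + g**2 (n(g) = g**2 + 2 = 2 + g**2)
O(Y, f) = -12 + Y (O(Y, f) = Y + 4*(-3) = Y - 12 = -12 + Y)
O(n(-6), -61) - (-759 - 1*4**2) = (-12 + (2 + (-6)**2)) - (-759 - 1*4**2) = (-12 + (2 + 36)) - (-759 - 1*16) = (-12 + 38) - (-759 - 16) = 26 - 1*(-775) = 26 + 775 = 801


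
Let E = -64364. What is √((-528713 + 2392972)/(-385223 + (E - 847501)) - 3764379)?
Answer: I*√98958343481147137/162136 ≈ 1940.2*I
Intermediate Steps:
√((-528713 + 2392972)/(-385223 + (E - 847501)) - 3764379) = √((-528713 + 2392972)/(-385223 + (-64364 - 847501)) - 3764379) = √(1864259/(-385223 - 911865) - 3764379) = √(1864259/(-1297088) - 3764379) = √(1864259*(-1/1297088) - 3764379) = √(-1864259/1297088 - 3764379) = √(-4882732692611/1297088) = I*√98958343481147137/162136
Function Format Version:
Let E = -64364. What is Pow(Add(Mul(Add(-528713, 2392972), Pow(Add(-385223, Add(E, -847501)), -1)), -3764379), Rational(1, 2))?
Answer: Mul(Rational(1, 162136), I, Pow(98958343481147137, Rational(1, 2))) ≈ Mul(1940.2, I)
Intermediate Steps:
Pow(Add(Mul(Add(-528713, 2392972), Pow(Add(-385223, Add(E, -847501)), -1)), -3764379), Rational(1, 2)) = Pow(Add(Mul(Add(-528713, 2392972), Pow(Add(-385223, Add(-64364, -847501)), -1)), -3764379), Rational(1, 2)) = Pow(Add(Mul(1864259, Pow(Add(-385223, -911865), -1)), -3764379), Rational(1, 2)) = Pow(Add(Mul(1864259, Pow(-1297088, -1)), -3764379), Rational(1, 2)) = Pow(Add(Mul(1864259, Rational(-1, 1297088)), -3764379), Rational(1, 2)) = Pow(Add(Rational(-1864259, 1297088), -3764379), Rational(1, 2)) = Pow(Rational(-4882732692611, 1297088), Rational(1, 2)) = Mul(Rational(1, 162136), I, Pow(98958343481147137, Rational(1, 2)))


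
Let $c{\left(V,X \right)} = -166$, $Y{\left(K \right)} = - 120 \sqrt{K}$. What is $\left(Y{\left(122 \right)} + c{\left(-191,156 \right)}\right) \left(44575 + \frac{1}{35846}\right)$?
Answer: $- \frac{132620342433}{17923} - \frac{95870127060 \sqrt{122}}{17923} \approx -6.6481 \cdot 10^{7}$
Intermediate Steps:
$\left(Y{\left(122 \right)} + c{\left(-191,156 \right)}\right) \left(44575 + \frac{1}{35846}\right) = \left(- 120 \sqrt{122} - 166\right) \left(44575 + \frac{1}{35846}\right) = \left(-166 - 120 \sqrt{122}\right) \left(44575 + \frac{1}{35846}\right) = \left(-166 - 120 \sqrt{122}\right) \frac{1597835451}{35846} = - \frac{132620342433}{17923} - \frac{95870127060 \sqrt{122}}{17923}$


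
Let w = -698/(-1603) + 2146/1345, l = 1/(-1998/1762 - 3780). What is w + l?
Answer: 14584827034957/7182138515265 ≈ 2.0307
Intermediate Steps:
l = -881/3331179 (l = 1/(-1998*1/1762 - 3780) = 1/(-999/881 - 3780) = 1/(-3331179/881) = -881/3331179 ≈ -0.00026447)
w = 4378848/2156035 (w = -698*(-1/1603) + 2146*(1/1345) = 698/1603 + 2146/1345 = 4378848/2156035 ≈ 2.0310)
w + l = 4378848/2156035 - 881/3331179 = 14584827034957/7182138515265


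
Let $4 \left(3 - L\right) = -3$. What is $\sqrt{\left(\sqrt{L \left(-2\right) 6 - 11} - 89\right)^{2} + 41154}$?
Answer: $\sqrt{49019 - 356 i \sqrt{14}} \approx 221.42 - 3.008 i$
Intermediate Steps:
$L = \frac{15}{4}$ ($L = 3 - - \frac{3}{4} = 3 + \frac{3}{4} = \frac{15}{4} \approx 3.75$)
$\sqrt{\left(\sqrt{L \left(-2\right) 6 - 11} - 89\right)^{2} + 41154} = \sqrt{\left(\sqrt{\frac{15}{4} \left(-2\right) 6 - 11} - 89\right)^{2} + 41154} = \sqrt{\left(\sqrt{\left(- \frac{15}{2}\right) 6 - 11} - 89\right)^{2} + 41154} = \sqrt{\left(\sqrt{-45 - 11} - 89\right)^{2} + 41154} = \sqrt{\left(\sqrt{-56} - 89\right)^{2} + 41154} = \sqrt{\left(2 i \sqrt{14} - 89\right)^{2} + 41154} = \sqrt{\left(-89 + 2 i \sqrt{14}\right)^{2} + 41154} = \sqrt{41154 + \left(-89 + 2 i \sqrt{14}\right)^{2}}$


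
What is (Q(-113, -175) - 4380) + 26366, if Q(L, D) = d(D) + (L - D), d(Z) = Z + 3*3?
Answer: 21882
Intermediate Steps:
d(Z) = 9 + Z (d(Z) = Z + 9 = 9 + Z)
Q(L, D) = 9 + L (Q(L, D) = (9 + D) + (L - D) = 9 + L)
(Q(-113, -175) - 4380) + 26366 = ((9 - 113) - 4380) + 26366 = (-104 - 4380) + 26366 = -4484 + 26366 = 21882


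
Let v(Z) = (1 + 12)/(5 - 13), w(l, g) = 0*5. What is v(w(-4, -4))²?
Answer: 169/64 ≈ 2.6406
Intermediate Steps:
w(l, g) = 0
v(Z) = -13/8 (v(Z) = 13/(-8) = 13*(-⅛) = -13/8)
v(w(-4, -4))² = (-13/8)² = 169/64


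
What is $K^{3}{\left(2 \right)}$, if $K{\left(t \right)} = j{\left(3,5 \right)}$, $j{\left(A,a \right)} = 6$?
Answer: $216$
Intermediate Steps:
$K{\left(t \right)} = 6$
$K^{3}{\left(2 \right)} = 6^{3} = 216$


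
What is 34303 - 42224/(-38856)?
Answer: 166614949/4857 ≈ 34304.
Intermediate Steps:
34303 - 42224/(-38856) = 34303 - 42224*(-1)/38856 = 34303 - 1*(-5278/4857) = 34303 + 5278/4857 = 166614949/4857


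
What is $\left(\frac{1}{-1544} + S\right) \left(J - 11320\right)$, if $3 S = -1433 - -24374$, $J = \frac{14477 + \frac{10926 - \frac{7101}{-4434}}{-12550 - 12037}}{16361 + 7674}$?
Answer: $- \frac{116730882692360383327791}{1348563490043440} \approx -8.6559 \cdot 10^{7}$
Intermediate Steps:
$J = \frac{526072035527}{873421949510}$ ($J = \frac{14477 + \frac{10926 - - \frac{2367}{1478}}{-24587}}{24035} = \left(14477 + \left(10926 + \frac{2367}{1478}\right) \left(- \frac{1}{24587}\right)\right) \frac{1}{24035} = \left(14477 + \frac{16150995}{1478} \left(- \frac{1}{24587}\right)\right) \frac{1}{24035} = \left(14477 - \frac{16150995}{36339586}\right) \frac{1}{24035} = \frac{526072035527}{36339586} \cdot \frac{1}{24035} = \frac{526072035527}{873421949510} \approx 0.60231$)
$S = 7647$ ($S = \frac{-1433 - -24374}{3} = \frac{-1433 + 24374}{3} = \frac{1}{3} \cdot 22941 = 7647$)
$\left(\frac{1}{-1544} + S\right) \left(J - 11320\right) = \left(\frac{1}{-1544} + 7647\right) \left(\frac{526072035527}{873421949510} - 11320\right) = \left(- \frac{1}{1544} + 7647\right) \left(- \frac{9886610396417673}{873421949510}\right) = \frac{11806967}{1544} \left(- \frac{9886610396417673}{873421949510}\right) = - \frac{116730882692360383327791}{1348563490043440}$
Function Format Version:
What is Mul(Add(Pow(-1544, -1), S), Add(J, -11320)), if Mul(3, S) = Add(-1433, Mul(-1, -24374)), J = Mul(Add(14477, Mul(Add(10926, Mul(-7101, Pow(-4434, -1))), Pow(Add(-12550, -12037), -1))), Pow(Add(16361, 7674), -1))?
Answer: Rational(-116730882692360383327791, 1348563490043440) ≈ -8.6559e+7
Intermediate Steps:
J = Rational(526072035527, 873421949510) (J = Mul(Add(14477, Mul(Add(10926, Mul(-7101, Rational(-1, 4434))), Pow(-24587, -1))), Pow(24035, -1)) = Mul(Add(14477, Mul(Add(10926, Rational(2367, 1478)), Rational(-1, 24587))), Rational(1, 24035)) = Mul(Add(14477, Mul(Rational(16150995, 1478), Rational(-1, 24587))), Rational(1, 24035)) = Mul(Add(14477, Rational(-16150995, 36339586)), Rational(1, 24035)) = Mul(Rational(526072035527, 36339586), Rational(1, 24035)) = Rational(526072035527, 873421949510) ≈ 0.60231)
S = 7647 (S = Mul(Rational(1, 3), Add(-1433, Mul(-1, -24374))) = Mul(Rational(1, 3), Add(-1433, 24374)) = Mul(Rational(1, 3), 22941) = 7647)
Mul(Add(Pow(-1544, -1), S), Add(J, -11320)) = Mul(Add(Pow(-1544, -1), 7647), Add(Rational(526072035527, 873421949510), -11320)) = Mul(Add(Rational(-1, 1544), 7647), Rational(-9886610396417673, 873421949510)) = Mul(Rational(11806967, 1544), Rational(-9886610396417673, 873421949510)) = Rational(-116730882692360383327791, 1348563490043440)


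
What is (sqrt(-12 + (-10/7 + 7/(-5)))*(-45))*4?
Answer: -36*I*sqrt(18165)/7 ≈ -693.14*I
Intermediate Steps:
(sqrt(-12 + (-10/7 + 7/(-5)))*(-45))*4 = (sqrt(-12 + (-10*1/7 + 7*(-1/5)))*(-45))*4 = (sqrt(-12 + (-10/7 - 7/5))*(-45))*4 = (sqrt(-12 - 99/35)*(-45))*4 = (sqrt(-519/35)*(-45))*4 = ((I*sqrt(18165)/35)*(-45))*4 = -9*I*sqrt(18165)/7*4 = -36*I*sqrt(18165)/7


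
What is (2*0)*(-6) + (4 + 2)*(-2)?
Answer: -12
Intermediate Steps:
(2*0)*(-6) + (4 + 2)*(-2) = 0*(-6) + 6*(-2) = 0 - 12 = -12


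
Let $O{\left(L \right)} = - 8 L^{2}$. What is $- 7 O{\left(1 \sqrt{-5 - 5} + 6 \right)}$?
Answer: $1456 + 672 i \sqrt{10} \approx 1456.0 + 2125.1 i$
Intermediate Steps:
$- 7 O{\left(1 \sqrt{-5 - 5} + 6 \right)} = - 7 \left(- 8 \left(1 \sqrt{-5 - 5} + 6\right)^{2}\right) = - 7 \left(- 8 \left(1 \sqrt{-10} + 6\right)^{2}\right) = - 7 \left(- 8 \left(1 i \sqrt{10} + 6\right)^{2}\right) = - 7 \left(- 8 \left(i \sqrt{10} + 6\right)^{2}\right) = - 7 \left(- 8 \left(6 + i \sqrt{10}\right)^{2}\right) = 56 \left(6 + i \sqrt{10}\right)^{2}$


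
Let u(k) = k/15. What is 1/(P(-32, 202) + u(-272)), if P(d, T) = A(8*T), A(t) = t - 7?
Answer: 15/23863 ≈ 0.00062859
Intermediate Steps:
A(t) = -7 + t
u(k) = k/15
P(d, T) = -7 + 8*T
1/(P(-32, 202) + u(-272)) = 1/((-7 + 8*202) + (1/15)*(-272)) = 1/((-7 + 1616) - 272/15) = 1/(1609 - 272/15) = 1/(23863/15) = 15/23863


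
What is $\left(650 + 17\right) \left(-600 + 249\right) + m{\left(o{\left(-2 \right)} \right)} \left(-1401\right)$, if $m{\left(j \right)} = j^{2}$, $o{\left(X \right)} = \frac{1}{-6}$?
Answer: $- \frac{2809871}{12} \approx -2.3416 \cdot 10^{5}$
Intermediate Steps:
$o{\left(X \right)} = - \frac{1}{6}$
$\left(650 + 17\right) \left(-600 + 249\right) + m{\left(o{\left(-2 \right)} \right)} \left(-1401\right) = \left(650 + 17\right) \left(-600 + 249\right) + \left(- \frac{1}{6}\right)^{2} \left(-1401\right) = 667 \left(-351\right) + \frac{1}{36} \left(-1401\right) = -234117 - \frac{467}{12} = - \frac{2809871}{12}$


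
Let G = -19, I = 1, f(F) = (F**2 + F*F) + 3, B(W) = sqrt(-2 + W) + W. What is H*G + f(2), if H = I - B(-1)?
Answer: -27 + 19*I*sqrt(3) ≈ -27.0 + 32.909*I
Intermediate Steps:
B(W) = W + sqrt(-2 + W)
f(F) = 3 + 2*F**2 (f(F) = (F**2 + F**2) + 3 = 2*F**2 + 3 = 3 + 2*F**2)
H = 2 - I*sqrt(3) (H = 1 - (-1 + sqrt(-2 - 1)) = 1 - (-1 + sqrt(-3)) = 1 - (-1 + I*sqrt(3)) = 1 + (1 - I*sqrt(3)) = 2 - I*sqrt(3) ≈ 2.0 - 1.732*I)
H*G + f(2) = (2 - I*sqrt(3))*(-19) + (3 + 2*2**2) = (-38 + 19*I*sqrt(3)) + (3 + 2*4) = (-38 + 19*I*sqrt(3)) + (3 + 8) = (-38 + 19*I*sqrt(3)) + 11 = -27 + 19*I*sqrt(3)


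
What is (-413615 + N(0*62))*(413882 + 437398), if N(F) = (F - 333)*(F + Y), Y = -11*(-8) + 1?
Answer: -377331562560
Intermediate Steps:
Y = 89 (Y = 88 + 1 = 89)
N(F) = (-333 + F)*(89 + F) (N(F) = (F - 333)*(F + 89) = (-333 + F)*(89 + F))
(-413615 + N(0*62))*(413882 + 437398) = (-413615 + (-29637 + (0*62)² - 0*62))*(413882 + 437398) = (-413615 + (-29637 + 0² - 244*0))*851280 = (-413615 + (-29637 + 0 + 0))*851280 = (-413615 - 29637)*851280 = -443252*851280 = -377331562560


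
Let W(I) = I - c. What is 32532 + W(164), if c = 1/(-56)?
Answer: 1830977/56 ≈ 32696.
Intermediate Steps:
c = -1/56 ≈ -0.017857
W(I) = 1/56 + I (W(I) = I - 1*(-1/56) = I + 1/56 = 1/56 + I)
32532 + W(164) = 32532 + (1/56 + 164) = 32532 + 9185/56 = 1830977/56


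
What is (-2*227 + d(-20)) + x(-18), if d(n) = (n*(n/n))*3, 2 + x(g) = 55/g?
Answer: -9343/18 ≈ -519.06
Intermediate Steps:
x(g) = -2 + 55/g
d(n) = 3*n (d(n) = (n*1)*3 = n*3 = 3*n)
(-2*227 + d(-20)) + x(-18) = (-2*227 + 3*(-20)) + (-2 + 55/(-18)) = (-454 - 60) + (-2 + 55*(-1/18)) = -514 + (-2 - 55/18) = -514 - 91/18 = -9343/18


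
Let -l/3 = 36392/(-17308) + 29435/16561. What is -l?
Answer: -69920199/71659447 ≈ -0.97573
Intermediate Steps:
l = 69920199/71659447 (l = -3*(36392/(-17308) + 29435/16561) = -3*(36392*(-1/17308) + 29435*(1/16561)) = -3*(-9098/4327 + 29435/16561) = -3*(-23306733/71659447) = 69920199/71659447 ≈ 0.97573)
-l = -1*69920199/71659447 = -69920199/71659447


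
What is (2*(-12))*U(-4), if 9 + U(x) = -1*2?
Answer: 264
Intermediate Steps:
U(x) = -11 (U(x) = -9 - 1*2 = -9 - 2 = -11)
(2*(-12))*U(-4) = (2*(-12))*(-11) = -24*(-11) = 264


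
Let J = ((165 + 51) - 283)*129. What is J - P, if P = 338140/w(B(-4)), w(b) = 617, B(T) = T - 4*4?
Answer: -5670871/617 ≈ -9191.0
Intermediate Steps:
B(T) = -16 + T (B(T) = T - 16 = -16 + T)
J = -8643 (J = (216 - 283)*129 = -67*129 = -8643)
P = 338140/617 ≈ 548.04
J - P = -8643 - 1*338140/617 = -8643 - 338140/617 = -5670871/617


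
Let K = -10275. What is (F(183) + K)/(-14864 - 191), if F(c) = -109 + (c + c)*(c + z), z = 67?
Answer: -81116/15055 ≈ -5.3880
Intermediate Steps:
F(c) = -109 + 2*c*(67 + c) (F(c) = -109 + (c + c)*(c + 67) = -109 + (2*c)*(67 + c) = -109 + 2*c*(67 + c))
(F(183) + K)/(-14864 - 191) = ((-109 + 2*183² + 134*183) - 10275)/(-14864 - 191) = ((-109 + 2*33489 + 24522) - 10275)/(-15055) = ((-109 + 66978 + 24522) - 10275)*(-1/15055) = (91391 - 10275)*(-1/15055) = 81116*(-1/15055) = -81116/15055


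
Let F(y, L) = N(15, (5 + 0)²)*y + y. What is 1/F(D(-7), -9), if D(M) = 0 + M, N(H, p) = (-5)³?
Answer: 1/868 ≈ 0.0011521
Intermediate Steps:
N(H, p) = -125
D(M) = M
F(y, L) = -124*y (F(y, L) = -125*y + y = -124*y)
1/F(D(-7), -9) = 1/(-124*(-7)) = 1/868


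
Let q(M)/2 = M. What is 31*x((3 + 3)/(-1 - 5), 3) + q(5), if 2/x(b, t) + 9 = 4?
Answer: -12/5 ≈ -2.4000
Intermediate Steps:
x(b, t) = -⅖ (x(b, t) = 2/(-9 + 4) = 2/(-5) = 2*(-⅕) = -⅖)
q(M) = 2*M
31*x((3 + 3)/(-1 - 5), 3) + q(5) = 31*(-⅖) + 2*5 = -62/5 + 10 = -12/5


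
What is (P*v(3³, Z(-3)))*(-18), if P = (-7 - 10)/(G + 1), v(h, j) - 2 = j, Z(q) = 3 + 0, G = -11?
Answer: -153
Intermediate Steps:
Z(q) = 3
v(h, j) = 2 + j
P = 17/10 (P = (-7 - 10)/(-11 + 1) = -17/(-10) = -17*(-⅒) = 17/10 ≈ 1.7000)
(P*v(3³, Z(-3)))*(-18) = (17*(2 + 3)/10)*(-18) = ((17/10)*5)*(-18) = (17/2)*(-18) = -153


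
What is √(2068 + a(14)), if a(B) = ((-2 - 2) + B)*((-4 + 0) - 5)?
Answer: √1978 ≈ 44.475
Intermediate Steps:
a(B) = 36 - 9*B (a(B) = (-4 + B)*(-4 - 5) = (-4 + B)*(-9) = 36 - 9*B)
√(2068 + a(14)) = √(2068 + (36 - 9*14)) = √(2068 + (36 - 126)) = √(2068 - 90) = √1978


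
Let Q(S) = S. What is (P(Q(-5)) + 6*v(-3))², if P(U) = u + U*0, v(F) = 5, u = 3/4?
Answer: 15129/16 ≈ 945.56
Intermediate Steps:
u = ¾ (u = 3*(¼) = ¾ ≈ 0.75000)
P(U) = ¾ (P(U) = ¾ + U*0 = ¾ + 0 = ¾)
(P(Q(-5)) + 6*v(-3))² = (¾ + 6*5)² = (¾ + 30)² = (123/4)² = 15129/16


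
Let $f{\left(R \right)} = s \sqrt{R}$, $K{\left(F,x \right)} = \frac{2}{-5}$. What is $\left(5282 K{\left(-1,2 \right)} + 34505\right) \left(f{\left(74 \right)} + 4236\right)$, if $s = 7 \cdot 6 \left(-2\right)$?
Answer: $\frac{686066796}{5} - \frac{13604724 \sqrt{74}}{5} \approx 1.1381 \cdot 10^{8}$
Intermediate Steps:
$K{\left(F,x \right)} = - \frac{2}{5}$ ($K{\left(F,x \right)} = 2 \left(- \frac{1}{5}\right) = - \frac{2}{5}$)
$s = -84$ ($s = 42 \left(-2\right) = -84$)
$f{\left(R \right)} = - 84 \sqrt{R}$
$\left(5282 K{\left(-1,2 \right)} + 34505\right) \left(f{\left(74 \right)} + 4236\right) = \left(5282 \left(- \frac{2}{5}\right) + 34505\right) \left(- 84 \sqrt{74} + 4236\right) = \left(- \frac{10564}{5} + 34505\right) \left(4236 - 84 \sqrt{74}\right) = \frac{161961 \left(4236 - 84 \sqrt{74}\right)}{5} = \frac{686066796}{5} - \frac{13604724 \sqrt{74}}{5}$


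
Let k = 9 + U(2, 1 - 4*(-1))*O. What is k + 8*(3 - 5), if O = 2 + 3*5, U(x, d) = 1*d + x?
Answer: 112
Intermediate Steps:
U(x, d) = d + x
O = 17 (O = 2 + 15 = 17)
k = 128 (k = 9 + ((1 - 4*(-1)) + 2)*17 = 9 + ((1 + 4) + 2)*17 = 9 + (5 + 2)*17 = 9 + 7*17 = 9 + 119 = 128)
k + 8*(3 - 5) = 128 + 8*(3 - 5) = 128 + 8*(-2) = 128 - 16 = 112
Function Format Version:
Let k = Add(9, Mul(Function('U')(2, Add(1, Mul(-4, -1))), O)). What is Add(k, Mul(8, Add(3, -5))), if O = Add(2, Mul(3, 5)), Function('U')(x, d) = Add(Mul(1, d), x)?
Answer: 112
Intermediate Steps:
Function('U')(x, d) = Add(d, x)
O = 17 (O = Add(2, 15) = 17)
k = 128 (k = Add(9, Mul(Add(Add(1, Mul(-4, -1)), 2), 17)) = Add(9, Mul(Add(Add(1, 4), 2), 17)) = Add(9, Mul(Add(5, 2), 17)) = Add(9, Mul(7, 17)) = Add(9, 119) = 128)
Add(k, Mul(8, Add(3, -5))) = Add(128, Mul(8, Add(3, -5))) = Add(128, Mul(8, -2)) = Add(128, -16) = 112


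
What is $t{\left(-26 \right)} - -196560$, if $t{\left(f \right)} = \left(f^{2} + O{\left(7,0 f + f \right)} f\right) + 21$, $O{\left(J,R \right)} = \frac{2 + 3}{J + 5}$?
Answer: $\frac{1183477}{6} \approx 1.9725 \cdot 10^{5}$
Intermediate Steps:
$O{\left(J,R \right)} = \frac{5}{5 + J}$
$t{\left(f \right)} = 21 + f^{2} + \frac{5 f}{12}$ ($t{\left(f \right)} = \left(f^{2} + \frac{5}{5 + 7} f\right) + 21 = \left(f^{2} + \frac{5}{12} f\right) + 21 = \left(f^{2} + 5 \cdot \frac{1}{12} f\right) + 21 = \left(f^{2} + \frac{5 f}{12}\right) + 21 = 21 + f^{2} + \frac{5 f}{12}$)
$t{\left(-26 \right)} - -196560 = \left(21 + \left(-26\right)^{2} + \frac{5}{12} \left(-26\right)\right) - -196560 = \left(21 + 676 - \frac{65}{6}\right) + 196560 = \frac{4117}{6} + 196560 = \frac{1183477}{6}$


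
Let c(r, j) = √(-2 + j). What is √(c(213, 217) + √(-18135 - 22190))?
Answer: √(√215 + 5*I*√1613) ≈ 10.393 + 9.6613*I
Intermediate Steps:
√(c(213, 217) + √(-18135 - 22190)) = √(√(-2 + 217) + √(-18135 - 22190)) = √(√215 + √(-40325)) = √(√215 + 5*I*√1613)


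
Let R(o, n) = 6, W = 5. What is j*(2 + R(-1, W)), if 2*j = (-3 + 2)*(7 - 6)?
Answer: -4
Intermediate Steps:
j = -½ (j = ((-3 + 2)*(7 - 6))/2 = (-1*1)/2 = (½)*(-1) = -½ ≈ -0.50000)
j*(2 + R(-1, W)) = -(2 + 6)/2 = -½*8 = -4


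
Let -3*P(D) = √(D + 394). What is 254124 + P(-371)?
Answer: 254124 - √23/3 ≈ 2.5412e+5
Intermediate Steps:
P(D) = -√(394 + D)/3 (P(D) = -√(D + 394)/3 = -√(394 + D)/3)
254124 + P(-371) = 254124 - √(394 - 371)/3 = 254124 - √23/3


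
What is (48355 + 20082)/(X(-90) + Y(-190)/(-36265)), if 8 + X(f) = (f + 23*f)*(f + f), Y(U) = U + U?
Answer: 496373561/2819908452 ≈ 0.17602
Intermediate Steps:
Y(U) = 2*U
X(f) = -8 + 48*f**2 (X(f) = -8 + (f + 23*f)*(f + f) = -8 + (24*f)*(2*f) = -8 + 48*f**2)
(48355 + 20082)/(X(-90) + Y(-190)/(-36265)) = (48355 + 20082)/((-8 + 48*(-90)**2) + (2*(-190))/(-36265)) = 68437/((-8 + 48*8100) - 380*(-1/36265)) = 68437/((-8 + 388800) + 76/7253) = 68437/(388792 + 76/7253) = 68437/(2819908452/7253) = 68437*(7253/2819908452) = 496373561/2819908452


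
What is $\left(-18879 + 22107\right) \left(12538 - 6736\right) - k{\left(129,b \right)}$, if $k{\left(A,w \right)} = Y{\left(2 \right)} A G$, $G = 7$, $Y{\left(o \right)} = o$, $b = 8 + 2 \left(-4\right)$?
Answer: $18727050$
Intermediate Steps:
$b = 0$ ($b = 8 - 8 = 0$)
$k{\left(A,w \right)} = 14 A$ ($k{\left(A,w \right)} = 2 A 7 = 14 A$)
$\left(-18879 + 22107\right) \left(12538 - 6736\right) - k{\left(129,b \right)} = \left(-18879 + 22107\right) \left(12538 - 6736\right) - 14 \cdot 129 = 3228 \cdot 5802 - 1806 = 18728856 - 1806 = 18727050$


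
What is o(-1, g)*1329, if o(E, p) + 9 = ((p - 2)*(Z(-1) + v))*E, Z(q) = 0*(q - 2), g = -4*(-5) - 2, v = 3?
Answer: -75753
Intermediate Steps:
g = 18 (g = 20 - 2 = 18)
Z(q) = 0 (Z(q) = 0*(-2 + q) = 0)
o(E, p) = -9 + E*(-6 + 3*p) (o(E, p) = -9 + ((p - 2)*(0 + 3))*E = -9 + ((-2 + p)*3)*E = -9 + (-6 + 3*p)*E = -9 + E*(-6 + 3*p))
o(-1, g)*1329 = (-9 - 6*(-1) + 3*(-1)*18)*1329 = (-9 + 6 - 54)*1329 = -57*1329 = -75753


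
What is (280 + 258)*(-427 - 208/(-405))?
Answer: -92927126/405 ≈ -2.2945e+5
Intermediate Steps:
(280 + 258)*(-427 - 208/(-405)) = 538*(-427 - 208*(-1/405)) = 538*(-427 + 208/405) = 538*(-172727/405) = -92927126/405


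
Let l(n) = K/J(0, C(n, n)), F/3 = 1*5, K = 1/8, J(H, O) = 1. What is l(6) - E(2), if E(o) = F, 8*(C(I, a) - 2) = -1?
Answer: -119/8 ≈ -14.875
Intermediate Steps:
C(I, a) = 15/8 (C(I, a) = 2 + (⅛)*(-1) = 2 - ⅛ = 15/8)
K = ⅛ ≈ 0.12500
F = 15 (F = 3*(1*5) = 3*5 = 15)
l(n) = ⅛ (l(n) = (⅛)/1 = (⅛)*1 = ⅛)
E(o) = 15
l(6) - E(2) = ⅛ - 1*15 = ⅛ - 15 = -119/8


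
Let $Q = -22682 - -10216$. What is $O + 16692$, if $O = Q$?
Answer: $4226$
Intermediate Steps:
$Q = -12466$ ($Q = -22682 + 10216 = -12466$)
$O = -12466$
$O + 16692 = -12466 + 16692 = 4226$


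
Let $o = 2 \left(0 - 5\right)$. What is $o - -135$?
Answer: $125$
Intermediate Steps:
$o = -10$ ($o = 2 \left(-5\right) = -10$)
$o - -135 = -10 - -135 = -10 + 135 = 125$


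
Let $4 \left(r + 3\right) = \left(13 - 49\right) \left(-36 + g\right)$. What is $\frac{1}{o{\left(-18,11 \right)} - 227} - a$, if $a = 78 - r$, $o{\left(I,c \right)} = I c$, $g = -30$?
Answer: $\frac{218024}{425} \approx 513.0$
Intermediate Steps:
$r = 591$ ($r = -3 + \frac{\left(13 - 49\right) \left(-36 - 30\right)}{4} = -3 + \frac{\left(-36\right) \left(-66\right)}{4} = -3 + \frac{1}{4} \cdot 2376 = -3 + 594 = 591$)
$a = -513$ ($a = 78 - 591 = -513$)
$\frac{1}{o{\left(-18,11 \right)} - 227} - a = \frac{1}{\left(-18\right) 11 - 227} - -513 = \frac{1}{-198 - 227} + 513 = \frac{1}{-425} + 513 = - \frac{1}{425} + 513 = \frac{218024}{425}$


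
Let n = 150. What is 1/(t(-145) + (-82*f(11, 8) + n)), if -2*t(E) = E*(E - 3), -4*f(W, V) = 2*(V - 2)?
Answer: -1/10334 ≈ -9.6768e-5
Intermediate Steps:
f(W, V) = 1 - V/2 (f(W, V) = -(V - 2)/2 = -(-2 + V)/2 = -(-4 + 2*V)/4 = 1 - V/2)
t(E) = -E*(-3 + E)/2 (t(E) = -E*(E - 3)/2 = -E*(-3 + E)/2)
1/(t(-145) + (-82*f(11, 8) + n)) = 1/((½)*(-145)*(3 - 1*(-145)) + (-82*(1 - ½*8) + 150)) = 1/((½)*(-145)*(3 + 145) + (-82*(1 - 4) + 150)) = 1/((½)*(-145)*148 + (-82*(-3) + 150)) = 1/(-10730 + (246 + 150)) = 1/(-10730 + 396) = 1/(-10334) = -1/10334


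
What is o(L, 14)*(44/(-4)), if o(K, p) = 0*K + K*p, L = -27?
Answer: 4158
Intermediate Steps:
o(K, p) = K*p (o(K, p) = 0 + K*p = K*p)
o(L, 14)*(44/(-4)) = (-27*14)*(44/(-4)) = -16632*(-1)/4 = -378*(-11) = 4158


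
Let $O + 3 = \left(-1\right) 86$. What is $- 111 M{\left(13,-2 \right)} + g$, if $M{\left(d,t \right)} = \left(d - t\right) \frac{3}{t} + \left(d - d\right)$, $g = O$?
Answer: $\frac{4817}{2} \approx 2408.5$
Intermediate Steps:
$O = -89$ ($O = -3 - 86 = -89$)
$g = -89$
$M{\left(d,t \right)} = \frac{3 \left(d - t\right)}{t}$ ($M{\left(d,t \right)} = \frac{3 \left(d - t\right)}{t} + 0 = \frac{3 \left(d - t\right)}{t}$)
$- 111 M{\left(13,-2 \right)} + g = - 111 \left(-3 + 3 \cdot 13 \frac{1}{-2}\right) - 89 = - 111 \left(-3 + 3 \cdot 13 \left(- \frac{1}{2}\right)\right) - 89 = - 111 \left(-3 - \frac{39}{2}\right) - 89 = \left(-111\right) \left(- \frac{45}{2}\right) - 89 = \frac{4995}{2} - 89 = \frac{4817}{2}$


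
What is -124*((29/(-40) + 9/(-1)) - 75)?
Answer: 105059/10 ≈ 10506.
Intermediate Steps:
-124*((29/(-40) + 9/(-1)) - 75) = -124*((29*(-1/40) + 9*(-1)) - 75) = -124*((-29/40 - 9) - 75) = -124*(-389/40 - 75) = -124*(-3389/40) = 105059/10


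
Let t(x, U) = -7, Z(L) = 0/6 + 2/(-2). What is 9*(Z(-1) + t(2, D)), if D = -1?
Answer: -72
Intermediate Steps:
Z(L) = -1 (Z(L) = 0*(1/6) + 2*(-1/2) = 0 - 1 = -1)
9*(Z(-1) + t(2, D)) = 9*(-1 - 7) = 9*(-8) = -72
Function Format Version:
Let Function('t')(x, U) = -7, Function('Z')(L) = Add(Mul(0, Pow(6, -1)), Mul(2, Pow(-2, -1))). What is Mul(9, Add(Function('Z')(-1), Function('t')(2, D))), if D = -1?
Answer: -72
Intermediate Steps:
Function('Z')(L) = -1 (Function('Z')(L) = Add(Mul(0, Rational(1, 6)), Mul(2, Rational(-1, 2))) = Add(0, -1) = -1)
Mul(9, Add(Function('Z')(-1), Function('t')(2, D))) = Mul(9, Add(-1, -7)) = Mul(9, -8) = -72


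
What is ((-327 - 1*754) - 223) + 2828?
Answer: 1524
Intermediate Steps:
((-327 - 1*754) - 223) + 2828 = ((-327 - 754) - 223) + 2828 = (-1081 - 223) + 2828 = -1304 + 2828 = 1524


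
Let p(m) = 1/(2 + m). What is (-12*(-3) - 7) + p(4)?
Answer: 175/6 ≈ 29.167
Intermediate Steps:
(-12*(-3) - 7) + p(4) = (-12*(-3) - 7) + 1/(2 + 4) = (36 - 7) + 1/6 = 29 + ⅙ = 175/6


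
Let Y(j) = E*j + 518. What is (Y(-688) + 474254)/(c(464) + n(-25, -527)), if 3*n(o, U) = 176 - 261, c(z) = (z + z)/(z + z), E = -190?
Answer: -908238/41 ≈ -22152.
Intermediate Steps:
Y(j) = 518 - 190*j (Y(j) = -190*j + 518 = 518 - 190*j)
c(z) = 1 (c(z) = (2*z)/((2*z)) = (2*z)*(1/(2*z)) = 1)
n(o, U) = -85/3 (n(o, U) = (176 - 261)/3 = (1/3)*(-85) = -85/3)
(Y(-688) + 474254)/(c(464) + n(-25, -527)) = ((518 - 190*(-688)) + 474254)/(1 - 85/3) = ((518 + 130720) + 474254)/(-82/3) = (131238 + 474254)*(-3/82) = 605492*(-3/82) = -908238/41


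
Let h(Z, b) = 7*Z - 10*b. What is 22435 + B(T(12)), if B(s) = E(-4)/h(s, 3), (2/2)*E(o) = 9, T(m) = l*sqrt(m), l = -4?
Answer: 31812875/1418 - 42*sqrt(3)/709 ≈ 22435.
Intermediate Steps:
h(Z, b) = -10*b + 7*Z
T(m) = -4*sqrt(m)
E(o) = 9
B(s) = 9/(-30 + 7*s) (B(s) = 9/(-10*3 + 7*s) = 9/(-30 + 7*s))
22435 + B(T(12)) = 22435 + 9/(-30 + 7*(-8*sqrt(3))) = 22435 + 9/(-30 - 56*sqrt(3))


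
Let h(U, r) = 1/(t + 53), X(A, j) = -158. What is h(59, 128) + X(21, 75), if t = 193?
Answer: -38867/246 ≈ -158.00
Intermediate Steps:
h(U, r) = 1/246 (h(U, r) = 1/(193 + 53) = 1/246)
h(59, 128) + X(21, 75) = 1/246 - 158 = -38867/246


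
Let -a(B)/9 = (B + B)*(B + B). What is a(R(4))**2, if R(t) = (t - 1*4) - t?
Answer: 331776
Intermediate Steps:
R(t) = -4 (R(t) = (t - 4) - t = (-4 + t) - t = -4)
a(B) = -36*B**2 (a(B) = -9*(B + B)*(B + B) = -9*2*B*2*B = -36*B**2)
a(R(4))**2 = (-36*(-4)**2)**2 = (-36*16)**2 = (-576)**2 = 331776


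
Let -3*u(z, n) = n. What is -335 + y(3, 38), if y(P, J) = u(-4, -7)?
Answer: -998/3 ≈ -332.67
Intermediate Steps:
u(z, n) = -n/3
y(P, J) = 7/3 (y(P, J) = -⅓*(-7) = 7/3)
-335 + y(3, 38) = -335 + 7/3 = -998/3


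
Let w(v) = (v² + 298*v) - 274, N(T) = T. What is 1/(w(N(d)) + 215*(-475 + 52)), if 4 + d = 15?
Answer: -1/87820 ≈ -1.1387e-5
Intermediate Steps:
d = 11 (d = -4 + 15 = 11)
w(v) = -274 + v² + 298*v
1/(w(N(d)) + 215*(-475 + 52)) = 1/((-274 + 11² + 298*11) + 215*(-475 + 52)) = 1/((-274 + 121 + 3278) + 215*(-423)) = 1/(3125 - 90945) = 1/(-87820) = -1/87820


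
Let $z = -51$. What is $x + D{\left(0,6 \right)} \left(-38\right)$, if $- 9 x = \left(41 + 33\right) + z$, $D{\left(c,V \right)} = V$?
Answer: $- \frac{2075}{9} \approx -230.56$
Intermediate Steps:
$x = - \frac{23}{9}$ ($x = - \frac{\left(41 + 33\right) - 51}{9} = - \frac{74 - 51}{9} = \left(- \frac{1}{9}\right) 23 = - \frac{23}{9} \approx -2.5556$)
$x + D{\left(0,6 \right)} \left(-38\right) = - \frac{23}{9} + 6 \left(-38\right) = - \frac{23}{9} - 228 = - \frac{2075}{9}$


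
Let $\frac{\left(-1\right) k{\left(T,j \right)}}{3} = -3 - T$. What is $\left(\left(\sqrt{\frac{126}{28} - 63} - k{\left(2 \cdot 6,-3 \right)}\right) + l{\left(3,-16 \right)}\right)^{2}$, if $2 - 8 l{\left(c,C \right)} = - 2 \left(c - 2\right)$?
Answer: $\frac{7687}{4} - \frac{267 i \sqrt{26}}{2} \approx 1921.8 - 680.72 i$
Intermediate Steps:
$l{\left(c,C \right)} = - \frac{1}{4} + \frac{c}{4}$ ($l{\left(c,C \right)} = \frac{1}{4} - \frac{\left(-2\right) \left(c - 2\right)}{8} = \frac{1}{4} - \frac{\left(-2\right) \left(-2 + c\right)}{8} = \frac{1}{4} - \frac{4 - 2 c}{8} = \frac{1}{4} + \left(- \frac{1}{2} + \frac{c}{4}\right) = - \frac{1}{4} + \frac{c}{4}$)
$k{\left(T,j \right)} = 9 + 3 T$ ($k{\left(T,j \right)} = - 3 \left(-3 - T\right) = 9 + 3 T$)
$\left(\left(\sqrt{\frac{126}{28} - 63} - k{\left(2 \cdot 6,-3 \right)}\right) + l{\left(3,-16 \right)}\right)^{2} = \left(\left(\sqrt{\frac{126}{28} - 63} - \left(9 + 3 \cdot 2 \cdot 6\right)\right) + \left(- \frac{1}{4} + \frac{1}{4} \cdot 3\right)\right)^{2} = \left(\left(\sqrt{126 \cdot \frac{1}{28} - 63} - \left(9 + 3 \cdot 12\right)\right) + \left(- \frac{1}{4} + \frac{3}{4}\right)\right)^{2} = \left(\left(\sqrt{\frac{9}{2} - 63} - \left(9 + 36\right)\right) + \frac{1}{2}\right)^{2} = \left(\left(\sqrt{- \frac{117}{2}} - 45\right) + \frac{1}{2}\right)^{2} = \left(\left(\frac{3 i \sqrt{26}}{2} - 45\right) + \frac{1}{2}\right)^{2} = \left(\left(-45 + \frac{3 i \sqrt{26}}{2}\right) + \frac{1}{2}\right)^{2} = \left(- \frac{89}{2} + \frac{3 i \sqrt{26}}{2}\right)^{2}$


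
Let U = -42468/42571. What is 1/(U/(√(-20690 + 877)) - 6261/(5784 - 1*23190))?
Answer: 434788568409486689742/156455704406410803373 - 60859882502830512*I*√19813/156455704406410803373 ≈ 2.779 - 0.054754*I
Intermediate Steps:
U = -42468/42571 (U = -42468*1/42571 = -42468/42571 ≈ -0.99758)
1/(U/(√(-20690 + 877)) - 6261/(5784 - 1*23190)) = 1/(-42468/(42571*√(-20690 + 877)) - 6261/(5784 - 1*23190)) = 1/(-42468*(-I*√19813/19813)/42571 - 6261/(5784 - 23190)) = 1/(-42468*(-I*√19813/19813)/42571 - 6261/(-17406)) = 1/(-(-42468)*I*√19813/843459223 - 6261*(-1/17406)) = 1/(42468*I*√19813/843459223 + 2087/5802) = 1/(2087/5802 + 42468*I*√19813/843459223)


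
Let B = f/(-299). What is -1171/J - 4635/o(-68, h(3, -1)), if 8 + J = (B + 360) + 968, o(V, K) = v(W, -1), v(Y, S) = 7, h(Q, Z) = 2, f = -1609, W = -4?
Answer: -1839250418/2774023 ≈ -663.03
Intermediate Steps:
B = 1609/299 (B = -1609/(-299) = -1609*(-1/299) = 1609/299 ≈ 5.3813)
o(V, K) = 7
J = 396289/299 (J = -8 + ((1609/299 + 360) + 968) = -8 + (109249/299 + 968) = -8 + 398681/299 = 396289/299 ≈ 1325.4)
-1171/J - 4635/o(-68, h(3, -1)) = -1171/396289/299 - 4635/7 = -1171*299/396289 - 4635*⅐ = -350129/396289 - 4635/7 = -1839250418/2774023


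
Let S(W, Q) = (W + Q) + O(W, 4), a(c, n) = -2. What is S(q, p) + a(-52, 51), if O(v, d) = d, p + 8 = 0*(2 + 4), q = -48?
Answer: -54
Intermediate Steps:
p = -8 (p = -8 + 0*(2 + 4) = -8 + 0*6 = -8 + 0 = -8)
S(W, Q) = 4 + Q + W (S(W, Q) = (W + Q) + 4 = (Q + W) + 4 = 4 + Q + W)
S(q, p) + a(-52, 51) = (4 - 8 - 48) - 2 = -52 - 2 = -54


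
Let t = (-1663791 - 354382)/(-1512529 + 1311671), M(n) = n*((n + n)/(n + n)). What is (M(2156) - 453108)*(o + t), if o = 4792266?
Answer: -217035752923847876/100429 ≈ -2.1611e+12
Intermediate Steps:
M(n) = n (M(n) = n*((2*n)/((2*n))) = n*((2*n)*(1/(2*n))) = n*1 = n)
t = 2018173/200858 (t = -2018173/(-200858) = -2018173*(-1/200858) = 2018173/200858 ≈ 10.048)
(M(2156) - 453108)*(o + t) = (2156 - 453108)*(4792266 + 2018173/200858) = -450952*962566982401/200858 = -217035752923847876/100429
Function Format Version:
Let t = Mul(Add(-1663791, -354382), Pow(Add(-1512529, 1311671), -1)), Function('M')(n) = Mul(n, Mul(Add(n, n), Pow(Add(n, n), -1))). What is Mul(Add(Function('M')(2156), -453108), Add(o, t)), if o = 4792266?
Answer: Rational(-217035752923847876, 100429) ≈ -2.1611e+12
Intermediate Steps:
Function('M')(n) = n (Function('M')(n) = Mul(n, Mul(Mul(2, n), Pow(Mul(2, n), -1))) = Mul(n, Mul(Mul(2, n), Mul(Rational(1, 2), Pow(n, -1)))) = Mul(n, 1) = n)
t = Rational(2018173, 200858) (t = Mul(-2018173, Pow(-200858, -1)) = Mul(-2018173, Rational(-1, 200858)) = Rational(2018173, 200858) ≈ 10.048)
Mul(Add(Function('M')(2156), -453108), Add(o, t)) = Mul(Add(2156, -453108), Add(4792266, Rational(2018173, 200858))) = Mul(-450952, Rational(962566982401, 200858)) = Rational(-217035752923847876, 100429)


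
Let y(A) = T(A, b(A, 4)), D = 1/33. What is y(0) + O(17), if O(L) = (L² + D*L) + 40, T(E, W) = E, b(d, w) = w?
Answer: 10874/33 ≈ 329.52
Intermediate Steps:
D = 1/33 ≈ 0.030303
O(L) = 40 + L² + L/33 (O(L) = (L² + L/33) + 40 = 40 + L² + L/33)
y(A) = A
y(0) + O(17) = 0 + (40 + 17² + (1/33)*17) = 0 + (40 + 289 + 17/33) = 0 + 10874/33 = 10874/33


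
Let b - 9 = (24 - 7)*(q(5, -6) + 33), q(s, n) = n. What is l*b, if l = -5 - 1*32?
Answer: -17316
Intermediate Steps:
l = -37 (l = -5 - 32 = -37)
b = 468 (b = 9 + (24 - 7)*(-6 + 33) = 9 + 17*27 = 9 + 459 = 468)
l*b = -37*468 = -17316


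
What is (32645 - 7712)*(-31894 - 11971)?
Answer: -1093686045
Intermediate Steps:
(32645 - 7712)*(-31894 - 11971) = 24933*(-43865) = -1093686045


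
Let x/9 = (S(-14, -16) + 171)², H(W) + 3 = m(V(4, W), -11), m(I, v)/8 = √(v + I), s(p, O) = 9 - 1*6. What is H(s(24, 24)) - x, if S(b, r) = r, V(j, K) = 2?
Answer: -216228 + 24*I ≈ -2.1623e+5 + 24.0*I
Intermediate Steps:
s(p, O) = 3 (s(p, O) = 9 - 6 = 3)
m(I, v) = 8*√(I + v) (m(I, v) = 8*√(v + I) = 8*√(I + v))
H(W) = -3 + 24*I (H(W) = -3 + 8*√(2 - 11) = -3 + 8*√(-9) = -3 + 8*(3*I) = -3 + 24*I)
x = 216225 (x = 9*(-16 + 171)² = 9*155² = 9*24025 = 216225)
H(s(24, 24)) - x = (-3 + 24*I) - 1*216225 = (-3 + 24*I) - 216225 = -216228 + 24*I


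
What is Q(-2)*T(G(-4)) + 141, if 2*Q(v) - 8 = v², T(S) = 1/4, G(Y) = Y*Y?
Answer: 285/2 ≈ 142.50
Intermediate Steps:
G(Y) = Y²
T(S) = ¼
Q(v) = 4 + v²/2
Q(-2)*T(G(-4)) + 141 = (4 + (½)*(-2)²)*(¼) + 141 = (4 + (½)*4)*(¼) + 141 = (4 + 2)*(¼) + 141 = 6*(¼) + 141 = 3/2 + 141 = 285/2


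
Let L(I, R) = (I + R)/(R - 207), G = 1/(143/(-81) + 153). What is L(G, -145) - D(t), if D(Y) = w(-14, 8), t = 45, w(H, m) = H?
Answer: 62144169/4312000 ≈ 14.412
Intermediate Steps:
G = 81/12250 (G = 1/(143*(-1/81) + 153) = 1/(-143/81 + 153) = 1/(12250/81) = 81/12250 ≈ 0.0066122)
L(I, R) = (I + R)/(-207 + R)
D(Y) = -14
L(G, -145) - D(t) = (81/12250 - 145)/(-207 - 145) - 1*(-14) = -1776169/12250/(-352) + 14 = -1/352*(-1776169/12250) + 14 = 1776169/4312000 + 14 = 62144169/4312000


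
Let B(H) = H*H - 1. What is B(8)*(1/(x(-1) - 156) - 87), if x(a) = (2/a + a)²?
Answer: -38370/7 ≈ -5481.4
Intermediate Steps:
x(a) = (a + 2/a)²
B(H) = -1 + H² (B(H) = H² - 1 = -1 + H²)
B(8)*(1/(x(-1) - 156) - 87) = (-1 + 8²)*(1/((2 + (-1)²)²/(-1)² - 156) - 87) = (-1 + 64)*(1/(1*(2 + 1)² - 156) - 87) = 63*(1/(1*3² - 156) - 87) = 63*(1/(1*9 - 156) - 87) = 63*(1/(9 - 156) - 87) = 63*(1/(-147) - 87) = 63*(-1/147 - 87) = 63*(-12790/147) = -38370/7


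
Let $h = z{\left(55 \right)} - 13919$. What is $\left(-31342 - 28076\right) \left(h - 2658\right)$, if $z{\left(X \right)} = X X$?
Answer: $805232736$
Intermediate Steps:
$z{\left(X \right)} = X^{2}$
$h = -10894$ ($h = 55^{2} - 13919 = 3025 - 13919 = -10894$)
$\left(-31342 - 28076\right) \left(h - 2658\right) = \left(-31342 - 28076\right) \left(-10894 - 2658\right) = \left(-59418\right) \left(-13552\right) = 805232736$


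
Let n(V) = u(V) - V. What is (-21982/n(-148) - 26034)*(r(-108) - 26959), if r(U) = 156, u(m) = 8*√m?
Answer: 74260257785/106 - 589183546*I*√37/1961 ≈ 7.0057e+8 - 1.8276e+6*I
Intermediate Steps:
n(V) = -V + 8*√V (n(V) = 8*√V - V = -V + 8*√V)
(-21982/n(-148) - 26034)*(r(-108) - 26959) = (-21982/(-1*(-148) + 8*√(-148)) - 26034)*(156 - 26959) = (-21982/(148 + 8*(2*I*√37)) - 26034)*(-26803) = (-21982/(148 + 16*I*√37) - 26034)*(-26803) = (-26034 - 21982/(148 + 16*I*√37))*(-26803) = 697789302 + 589183546/(148 + 16*I*√37)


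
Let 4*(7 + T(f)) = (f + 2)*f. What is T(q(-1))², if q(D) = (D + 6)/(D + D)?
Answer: 11449/256 ≈ 44.723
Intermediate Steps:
q(D) = (6 + D)/(2*D) (q(D) = (6 + D)/((2*D)) = (6 + D)*(1/(2*D)) = (6 + D)/(2*D))
T(f) = -7 + f*(2 + f)/4 (T(f) = -7 + ((f + 2)*f)/4 = -7 + ((2 + f)*f)/4 = -7 + (f*(2 + f))/4 = -7 + f*(2 + f)/4)
T(q(-1))² = (-7 + ((½)*(6 - 1)/(-1))/2 + ((½)*(6 - 1)/(-1))²/4)² = (-7 + ((½)*(-1)*5)/2 + ((½)*(-1)*5)²/4)² = (-7 + (½)*(-5/2) + (-5/2)²/4)² = (-7 - 5/4 + (¼)*(25/4))² = (-7 - 5/4 + 25/16)² = (-107/16)² = 11449/256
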